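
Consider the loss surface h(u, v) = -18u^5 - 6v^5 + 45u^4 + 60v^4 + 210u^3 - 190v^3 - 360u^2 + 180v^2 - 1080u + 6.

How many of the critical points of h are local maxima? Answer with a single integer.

h separates as a function of u plus a function of v, so ∇h=0 decouples.
∂h/∂u = -90(u - 3)(u - 2)(u + 1)(u + 2) = 0 at u ∈ {-2, -1, 2, 3}; ∂h/∂v = -30v(v - 4)(v - 3)(v - 1) = 0 at v ∈ {0, 1, 3, 4}.
The Hessian is diagonal: diag(h_uu, h_vv). Second derivatives: h_uu(-2)=1800, h_uu(-1)=-1080, h_uu(2)=1080, h_uu(3)=-1800; h_vv(0)=360, h_vv(1)=-180, h_vv(3)=180, h_vv(4)=-360.
Local maxima occur where both diagonal entries negative: (-1, 1), (-1, 4), (3, 1), (3, 4). Count: 4.

4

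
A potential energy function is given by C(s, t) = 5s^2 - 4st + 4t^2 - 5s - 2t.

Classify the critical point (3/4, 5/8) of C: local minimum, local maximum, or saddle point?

local minimum

The Hessian of C is constant: H = [[10, -4], [-4, 8]].
det(H) = 10·8 − (-4)² = 64.
det(H) > 0 and tr(H) = 18 > 0, so H is positive definite and the point is a local minimum.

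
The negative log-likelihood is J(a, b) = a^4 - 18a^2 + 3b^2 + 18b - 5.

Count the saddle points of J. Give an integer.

J separates as a function of a plus a function of b, so ∇J=0 decouples.
∂J/∂a = 4a(a - 3)(a + 3) = 0 at a ∈ {-3, 0, 3}; ∂J/∂b = 6(b + 3) = 0 at b ∈ {-3}.
The Hessian is diagonal: diag(J_aa, J_bb). Second derivatives: J_aa(-3)=72, J_aa(0)=-36, J_aa(3)=72; J_bb(-3)=6.
Saddle points occur where the two diagonal entries have opposite signs: (0, -3). Count: 1.

1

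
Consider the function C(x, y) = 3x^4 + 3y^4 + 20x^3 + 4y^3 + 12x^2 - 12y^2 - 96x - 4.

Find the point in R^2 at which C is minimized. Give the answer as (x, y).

(1, -2)

C(x,y) separates as P(x) + Q(y) − 4, so its minimum is min P + min Q − 4.
P'(x) = 12(x - 1)(x + 2)(x + 4) vanishes at x ∈ {-4, -2, 1}; Q'(y) = 12y(y - 1)(y + 2) vanishes at y ∈ {-2, 0, 1}.
Local minima of P (where P''>0): P(-4)=64, P(1)=-61. Local minima of Q: Q(-2)=-32, Q(1)=-5.
So the global minimum of C is P(1) + Q(-2) − 4 = -61 − 32 − 4 = -97, attained at (1, -2).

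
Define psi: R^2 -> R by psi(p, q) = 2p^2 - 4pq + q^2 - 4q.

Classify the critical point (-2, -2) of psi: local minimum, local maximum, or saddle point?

saddle point

The Hessian of psi is constant: H = [[4, -4], [-4, 2]].
det(H) = 4·2 − (-4)² = -8.
Since det(H) < 0, H is indefinite and the critical point is a saddle point.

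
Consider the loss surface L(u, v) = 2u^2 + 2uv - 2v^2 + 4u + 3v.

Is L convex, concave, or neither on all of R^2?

L is quadratic, so its Hessian is the constant matrix H = [[4, 2], [2, -4]].
det(H) = -20, tr(H) = 0.
det(H) < 0, so H is indefinite: neither convex nor concave.

neither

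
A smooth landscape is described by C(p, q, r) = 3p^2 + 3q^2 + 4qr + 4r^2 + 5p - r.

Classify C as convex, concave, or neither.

C is quadratic, so its Hessian is the constant matrix H = [[6, 0, 0], [0, 6, 4], [0, 4, 8]].
Leading principal minors: 6, 36, 192.
All positive ⇒ H ≻ 0 ⇒ convex.

convex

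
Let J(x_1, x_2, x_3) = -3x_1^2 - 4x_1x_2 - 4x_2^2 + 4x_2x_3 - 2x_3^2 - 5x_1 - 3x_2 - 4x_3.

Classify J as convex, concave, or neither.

concave

J is quadratic, so its Hessian is the constant matrix H = [[-6, -4, 0], [-4, -8, 4], [0, 4, -4]].
Leading principal minors: -6, 32, -32.
Signs alternate −, +, − ⇒ H ≺ 0 ⇒ concave.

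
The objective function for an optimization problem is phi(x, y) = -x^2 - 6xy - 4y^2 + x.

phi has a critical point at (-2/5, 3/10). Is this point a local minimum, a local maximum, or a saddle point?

The Hessian of phi is constant: H = [[-2, -6], [-6, -8]].
det(H) = (-2)·(-8) − (-6)² = -20.
Since det(H) < 0, H is indefinite and the critical point is a saddle point.

saddle point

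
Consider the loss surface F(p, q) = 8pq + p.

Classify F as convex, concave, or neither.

neither

F is quadratic, so its Hessian is the constant matrix H = [[0, 8], [8, 0]].
det(H) = -64, tr(H) = 0.
det(H) < 0, so H is indefinite: neither convex nor concave.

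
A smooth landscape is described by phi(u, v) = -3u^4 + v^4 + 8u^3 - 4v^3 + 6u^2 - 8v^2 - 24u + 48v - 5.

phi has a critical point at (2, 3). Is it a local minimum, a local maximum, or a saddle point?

saddle point

The mixed partial ∂²phi/∂u∂v is 0, so the Hessian at any point is diag(phi_uu, phi_vv) = diag(12(-3u^2 + 4u + 1), 4(3v^2 - 6v - 4)).
At (2, 3): H = diag(-36, 20).
The eigenvalues have opposite signs, so H is indefinite: a saddle point.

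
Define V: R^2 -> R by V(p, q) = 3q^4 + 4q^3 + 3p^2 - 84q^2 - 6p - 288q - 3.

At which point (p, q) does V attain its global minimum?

V(p,q) separates as A(p) + B(q) − 3, so its minimum is min A + min B − 3.
A'(p) = 6p - 6 vanishes at p ∈ {1}; B'(q) = 12(q - 4)(q + 2)(q + 3) vanishes at q ∈ {-3, -2, 4}.
Local minima of A (where A''>0): A(1)=-3. Local minima of B: B(-3)=243, B(4)=-1472.
So the global minimum of V is A(1) + B(4) − 3 = -3 − 1472 − 3 = -1478, attained at (1, 4).

(1, 4)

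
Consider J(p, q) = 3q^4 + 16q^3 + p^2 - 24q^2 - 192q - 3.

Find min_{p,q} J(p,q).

-307

J(p,q) separates as A(p) + B(q) − 3, so its minimum is min A + min B − 3.
A'(p) = 2p vanishes at p ∈ {0}; B'(q) = 12(q - 2)(q + 2)(q + 4) vanishes at q ∈ {-4, -2, 2}.
Local minima of A (where A''>0): A(0)=0. Local minima of B: B(-4)=128, B(2)=-304.
So the global minimum of J is A(0) + B(2) − 3 = 0 − 304 − 3 = -307, attained at (0, 2).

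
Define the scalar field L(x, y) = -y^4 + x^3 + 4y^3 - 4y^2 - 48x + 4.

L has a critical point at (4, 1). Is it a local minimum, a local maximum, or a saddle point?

The mixed partial ∂²L/∂x∂y is 0, so the Hessian at any point is diag(L_xx, L_yy) = diag(6x, 4(-3y^2 + 6y - 2)).
At (4, 1): H = diag(24, 4).
Both eigenvalues are positive, so H is positive definite: a local minimum.

local minimum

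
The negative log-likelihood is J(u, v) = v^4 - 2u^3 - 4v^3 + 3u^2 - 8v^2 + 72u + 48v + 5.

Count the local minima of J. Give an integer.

J separates as a function of u plus a function of v, so ∇J=0 decouples.
∂J/∂u = -6(u - 4)(u + 3) = 0 at u ∈ {-3, 4}; ∂J/∂v = 4(v - 3)(v - 2)(v + 2) = 0 at v ∈ {-2, 2, 3}.
The Hessian is diagonal: diag(J_uu, J_vv). Second derivatives: J_uu(-3)=42, J_uu(4)=-42; J_vv(-2)=80, J_vv(2)=-16, J_vv(3)=20.
Local minima occur where both diagonal entries positive: (-3, -2), (-3, 3). Count: 2.

2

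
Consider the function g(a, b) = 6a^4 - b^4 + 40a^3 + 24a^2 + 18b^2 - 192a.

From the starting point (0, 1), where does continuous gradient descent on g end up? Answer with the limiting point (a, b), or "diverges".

(1, 0)

g is separable, so gradient descent decouples: a follows -∂g/∂a, b follows -∂g/∂b.
∂g/∂a = 24(a - 1)(a + 2)(a + 4); at a=0 this is -192, so a increases.
∂g/∂b = -4b(b - 3)(b + 3); at b=1 this is 32, so b decreases.
a converges to its nearest critical value 1 (a local min of the a-part); b converges to 0. The iterate converges to (1, 0).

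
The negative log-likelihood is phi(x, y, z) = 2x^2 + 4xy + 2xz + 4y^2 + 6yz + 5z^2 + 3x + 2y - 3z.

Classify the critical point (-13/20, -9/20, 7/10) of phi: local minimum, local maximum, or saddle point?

The Hessian is constant: H = [[4, 4, 2], [4, 8, 6], [2, 6, 10]].
Leading principal minors: Δ₁ = 4, Δ₂ = 16, Δ₃ = 80.
All leading minors are positive, so H is positive definite: a local minimum.

local minimum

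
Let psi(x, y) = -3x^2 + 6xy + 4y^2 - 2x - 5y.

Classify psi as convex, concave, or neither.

neither

psi is quadratic, so its Hessian is the constant matrix H = [[-6, 6], [6, 8]].
det(H) = -84, tr(H) = 2.
det(H) < 0, so H is indefinite: neither convex nor concave.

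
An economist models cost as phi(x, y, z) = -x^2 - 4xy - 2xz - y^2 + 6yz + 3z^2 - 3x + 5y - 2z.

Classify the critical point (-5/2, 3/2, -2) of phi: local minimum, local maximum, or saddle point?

saddle point

The Hessian is constant: H = [[-2, -4, -2], [-4, -2, 6], [-2, 6, 6]].
Leading principal minors: Δ₁ = -2, Δ₂ = -12, Δ₃ = 104.
The minors fit neither the all-positive nor the alternating-sign pattern, so H is indefinite: a saddle point.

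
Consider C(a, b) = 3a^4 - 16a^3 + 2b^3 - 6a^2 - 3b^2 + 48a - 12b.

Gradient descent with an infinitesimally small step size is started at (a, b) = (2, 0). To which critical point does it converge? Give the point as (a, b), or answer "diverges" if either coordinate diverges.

C is separable, so gradient descent decouples: a follows -∂C/∂a, b follows -∂C/∂b.
∂C/∂a = 12(a - 4)(a - 1)(a + 1); at a=2 this is -72, so a increases.
∂C/∂b = 6(b - 2)(b + 1); at b=0 this is -12, so b increases.
a converges to its nearest critical value 4 (a local min of the a-part); b converges to 2. The iterate converges to (4, 2).

(4, 2)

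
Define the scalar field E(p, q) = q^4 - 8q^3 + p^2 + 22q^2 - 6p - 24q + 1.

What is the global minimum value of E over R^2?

-17

E(p,q) separates as A(p) + B(q) + 1, so its minimum is min A + min B + 1.
A'(p) = 2p - 6 vanishes at p ∈ {3}; B'(q) = 4(q - 3)(q - 2)(q - 1) vanishes at q ∈ {1, 2, 3}.
Local minima of A (where A''>0): A(3)=-9. Local minima of B: B(1)=-9, B(3)=-9.
So the global minimum of E is A(3) + B(1) + 1 = -9 − 9 + 1 = -17, attained at (3, 1).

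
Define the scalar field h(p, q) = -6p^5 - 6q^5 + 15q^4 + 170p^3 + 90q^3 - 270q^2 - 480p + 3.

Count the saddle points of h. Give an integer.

h separates as a function of p plus a function of q, so ∇h=0 decouples.
∂h/∂p = -30(p - 4)(p - 1)(p + 1)(p + 4) = 0 at p ∈ {-4, -1, 1, 4}; ∂h/∂q = -30q(q - 3)(q - 2)(q + 3) = 0 at q ∈ {-3, 0, 2, 3}.
The Hessian is diagonal: diag(h_pp, h_qq). Second derivatives: h_pp(-4)=3600, h_pp(-1)=-900, h_pp(1)=900, h_pp(4)=-3600; h_qq(-3)=2700, h_qq(0)=-540, h_qq(2)=300, h_qq(3)=-540.
Saddle points occur where the two diagonal entries have opposite signs: (-4, 0), (-4, 3), (-1, -3), (-1, 2), (1, 0), (1, 3), (4, -3), (4, 2). Count: 8.

8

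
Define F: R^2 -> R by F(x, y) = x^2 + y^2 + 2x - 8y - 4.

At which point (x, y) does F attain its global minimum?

F(x,y) separates as P(x) + Q(y) − 4, so its minimum is min P + min Q − 4.
P'(x) = 2x + 2 vanishes at x ∈ {-1}; Q'(y) = 2y - 8 vanishes at y ∈ {4}.
Local minima of P (where P''>0): P(-1)=-1. Local minima of Q: Q(4)=-16.
So the global minimum of F is P(-1) + Q(4) − 4 = -1 − 16 − 4 = -21, attained at (-1, 4).

(-1, 4)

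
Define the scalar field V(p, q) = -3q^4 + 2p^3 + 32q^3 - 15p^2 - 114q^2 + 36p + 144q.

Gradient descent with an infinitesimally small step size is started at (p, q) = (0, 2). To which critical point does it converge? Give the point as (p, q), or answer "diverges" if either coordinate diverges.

V is separable, so gradient descent decouples: p follows -∂V/∂p, q follows -∂V/∂q.
∂V/∂p = 6(p - 3)(p - 2); at p=0 this is 36, so p decreases.
∂V/∂q = -12(q - 4)(q - 3)(q - 1); at q=2 this is -24, so q increases.
The p-coordinate has no critical point in that direction and runs off to infinity.

diverges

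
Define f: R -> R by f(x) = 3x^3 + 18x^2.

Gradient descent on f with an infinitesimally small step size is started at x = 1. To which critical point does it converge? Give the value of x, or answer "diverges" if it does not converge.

0

f'(x) = 9x(x + 4), so f'(1) = 45.
Gradient descent moves in the -f' direction, i.e. x is decreasing.
The nearest critical point in that direction is x = 0, where f'' = 36 > 0 (a local minimum). The iterate converges there.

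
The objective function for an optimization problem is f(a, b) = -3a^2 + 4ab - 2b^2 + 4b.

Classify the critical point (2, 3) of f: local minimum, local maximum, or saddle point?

local maximum

The Hessian of f is constant: H = [[-6, 4], [4, -4]].
det(H) = (-6)·(-4) − 4² = 8.
det(H) > 0 and tr(H) = -10 < 0, so H is negative definite and the point is a local maximum.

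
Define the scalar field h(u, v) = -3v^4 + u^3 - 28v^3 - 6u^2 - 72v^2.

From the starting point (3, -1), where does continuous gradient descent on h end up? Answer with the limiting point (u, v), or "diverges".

(4, -3)

h is separable, so gradient descent decouples: u follows -∂h/∂u, v follows -∂h/∂v.
∂h/∂u = 3u(u - 4); at u=3 this is -9, so u increases.
∂h/∂v = -12v(v + 3)(v + 4); at v=-1 this is 72, so v decreases.
u converges to its nearest critical value 4 (a local min of the u-part); v converges to -3. The iterate converges to (4, -3).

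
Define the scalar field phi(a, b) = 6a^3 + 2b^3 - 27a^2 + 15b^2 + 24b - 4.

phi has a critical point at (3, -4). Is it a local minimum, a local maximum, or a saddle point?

The mixed partial ∂²phi/∂a∂b is 0, so the Hessian at any point is diag(phi_aa, phi_bb) = diag(18(2a - 3), 6(2b + 5)).
At (3, -4): H = diag(54, -18).
The eigenvalues have opposite signs, so H is indefinite: a saddle point.

saddle point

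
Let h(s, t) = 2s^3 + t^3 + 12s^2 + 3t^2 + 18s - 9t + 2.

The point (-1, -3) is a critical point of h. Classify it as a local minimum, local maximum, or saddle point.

saddle point

The mixed partial ∂²h/∂s∂t is 0, so the Hessian at any point is diag(h_ss, h_tt) = diag(12(s + 2), 6(t + 1)).
At (-1, -3): H = diag(12, -12).
The eigenvalues have opposite signs, so H is indefinite: a saddle point.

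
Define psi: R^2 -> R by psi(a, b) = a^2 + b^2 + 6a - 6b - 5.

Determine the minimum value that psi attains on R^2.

-23

psi(a,b) separates as P(a) + Q(b) − 5, so its minimum is min P + min Q − 5.
P'(a) = 2a + 6 vanishes at a ∈ {-3}; Q'(b) = 2b - 6 vanishes at b ∈ {3}.
Local minima of P (where P''>0): P(-3)=-9. Local minima of Q: Q(3)=-9.
So the global minimum of psi is P(-3) + Q(3) − 5 = -9 − 9 − 5 = -23, attained at (-3, 3).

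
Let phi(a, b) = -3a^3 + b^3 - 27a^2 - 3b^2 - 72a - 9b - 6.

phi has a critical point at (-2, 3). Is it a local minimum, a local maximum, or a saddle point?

saddle point

The mixed partial ∂²phi/∂a∂b is 0, so the Hessian at any point is diag(phi_aa, phi_bb) = diag(-18(a + 3), 6(b - 1)).
At (-2, 3): H = diag(-18, 12).
The eigenvalues have opposite signs, so H is indefinite: a saddle point.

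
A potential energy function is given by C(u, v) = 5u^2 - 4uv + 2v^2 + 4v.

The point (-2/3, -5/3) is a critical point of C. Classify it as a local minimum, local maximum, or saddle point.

local minimum

The Hessian of C is constant: H = [[10, -4], [-4, 4]].
det(H) = 10·4 − (-4)² = 24.
det(H) > 0 and tr(H) = 14 > 0, so H is positive definite and the point is a local minimum.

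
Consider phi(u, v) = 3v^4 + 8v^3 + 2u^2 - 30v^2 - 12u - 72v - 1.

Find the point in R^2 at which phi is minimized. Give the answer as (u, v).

phi(u,v) separates as P(u) + Q(v) − 1, so its minimum is min P + min Q − 1.
P'(u) = 4u - 12 vanishes at u ∈ {3}; Q'(v) = 12(v - 2)(v + 1)(v + 3) vanishes at v ∈ {-3, -1, 2}.
Local minima of P (where P''>0): P(3)=-18. Local minima of Q: Q(-3)=-27, Q(2)=-152.
So the global minimum of phi is P(3) + Q(2) − 1 = -18 − 152 − 1 = -171, attained at (3, 2).

(3, 2)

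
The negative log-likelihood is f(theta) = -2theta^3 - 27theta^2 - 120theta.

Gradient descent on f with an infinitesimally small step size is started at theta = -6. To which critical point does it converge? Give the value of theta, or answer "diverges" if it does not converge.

-5

f'(theta) = -6(theta + 4)(theta + 5), so f'(-6) = -12.
Gradient descent moves in the -f' direction, i.e. theta is increasing.
The nearest critical point in that direction is theta = -5, where f'' = 6 > 0 (a local minimum). The iterate converges there.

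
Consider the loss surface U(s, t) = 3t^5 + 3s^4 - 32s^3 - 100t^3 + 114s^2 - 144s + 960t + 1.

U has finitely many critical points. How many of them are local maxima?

U separates as a function of s plus a function of t, so ∇U=0 decouples.
∂U/∂s = 12(s - 4)(s - 3)(s - 1) = 0 at s ∈ {1, 3, 4}; ∂U/∂t = 15(t - 4)(t - 2)(t + 2)(t + 4) = 0 at t ∈ {-4, -2, 2, 4}.
The Hessian is diagonal: diag(U_ss, U_tt). Second derivatives: U_ss(1)=72, U_ss(3)=-24, U_ss(4)=36; U_tt(-4)=-1440, U_tt(-2)=720, U_tt(2)=-720, U_tt(4)=1440.
Local maxima occur where both diagonal entries negative: (3, -4), (3, 2). Count: 2.

2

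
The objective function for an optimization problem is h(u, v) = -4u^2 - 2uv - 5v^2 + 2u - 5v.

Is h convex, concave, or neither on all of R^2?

h is quadratic, so its Hessian is the constant matrix H = [[-8, -2], [-2, -10]].
det(H) = 76, tr(H) = -18.
det(H) > 0 and tr(H) < 0, so H is negative definite everywhere: concave.

concave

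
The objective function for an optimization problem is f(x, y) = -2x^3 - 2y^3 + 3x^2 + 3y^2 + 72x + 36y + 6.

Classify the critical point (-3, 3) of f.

saddle point

The mixed partial ∂²f/∂x∂y is 0, so the Hessian at any point is diag(f_xx, f_yy) = diag(6(-2x + 1), 6(-2y + 1)).
At (-3, 3): H = diag(42, -30).
The eigenvalues have opposite signs, so H is indefinite: a saddle point.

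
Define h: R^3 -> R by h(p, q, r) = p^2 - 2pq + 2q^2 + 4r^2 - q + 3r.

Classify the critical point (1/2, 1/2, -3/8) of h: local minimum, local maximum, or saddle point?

local minimum

The Hessian is constant: H = [[2, -2, 0], [-2, 4, 0], [0, 0, 8]].
Leading principal minors: Δ₁ = 2, Δ₂ = 4, Δ₃ = 32.
All leading minors are positive, so H is positive definite: a local minimum.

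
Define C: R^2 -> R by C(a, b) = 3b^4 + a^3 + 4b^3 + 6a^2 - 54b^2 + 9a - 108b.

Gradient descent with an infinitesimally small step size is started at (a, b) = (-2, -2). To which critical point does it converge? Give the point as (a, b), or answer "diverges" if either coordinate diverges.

(-1, -3)

C is separable, so gradient descent decouples: a follows -∂C/∂a, b follows -∂C/∂b.
∂C/∂a = 3(a + 1)(a + 3); at a=-2 this is -3, so a increases.
∂C/∂b = 12(b - 3)(b + 1)(b + 3); at b=-2 this is 60, so b decreases.
a converges to its nearest critical value -1 (a local min of the a-part); b converges to -3. The iterate converges to (-1, -3).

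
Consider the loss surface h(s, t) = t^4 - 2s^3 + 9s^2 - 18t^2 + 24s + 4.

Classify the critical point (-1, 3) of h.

local minimum

The mixed partial ∂²h/∂s∂t is 0, so the Hessian at any point is diag(h_ss, h_tt) = diag(6(-2s + 3), 12(t^2 - 3)).
At (-1, 3): H = diag(30, 72).
Both eigenvalues are positive, so H is positive definite: a local minimum.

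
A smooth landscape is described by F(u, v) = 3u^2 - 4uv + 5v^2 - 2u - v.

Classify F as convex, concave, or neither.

F is quadratic, so its Hessian is the constant matrix H = [[6, -4], [-4, 10]].
det(H) = 44, tr(H) = 16.
det(H) > 0 and tr(H) > 0, so H is positive definite everywhere: convex.

convex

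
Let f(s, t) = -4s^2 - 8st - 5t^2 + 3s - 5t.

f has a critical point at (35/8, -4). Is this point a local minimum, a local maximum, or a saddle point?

local maximum

The Hessian of f is constant: H = [[-8, -8], [-8, -10]].
det(H) = (-8)·(-10) − (-8)² = 16.
det(H) > 0 and tr(H) = -18 < 0, so H is negative definite and the point is a local maximum.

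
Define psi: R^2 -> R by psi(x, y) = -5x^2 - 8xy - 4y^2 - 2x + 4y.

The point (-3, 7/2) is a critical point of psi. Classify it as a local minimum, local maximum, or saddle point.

local maximum

The Hessian of psi is constant: H = [[-10, -8], [-8, -8]].
det(H) = (-10)·(-8) − (-8)² = 16.
det(H) > 0 and tr(H) = -18 < 0, so H is negative definite and the point is a local maximum.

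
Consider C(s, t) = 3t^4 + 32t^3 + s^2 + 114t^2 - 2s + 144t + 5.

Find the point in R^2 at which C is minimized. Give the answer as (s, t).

(1, -1)

C(s,t) separates as P(s) + Q(t) + 5, so its minimum is min P + min Q + 5.
P'(s) = 2s - 2 vanishes at s ∈ {1}; Q'(t) = 12(t + 1)(t + 3)(t + 4) vanishes at t ∈ {-4, -3, -1}.
Local minima of P (where P''>0): P(1)=-1. Local minima of Q: Q(-4)=-32, Q(-1)=-59.
So the global minimum of C is P(1) + Q(-1) + 5 = -1 − 59 + 5 = -55, attained at (1, -1).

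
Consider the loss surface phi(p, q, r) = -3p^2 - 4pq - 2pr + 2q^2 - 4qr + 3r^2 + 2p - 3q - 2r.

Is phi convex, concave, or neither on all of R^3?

neither

phi is quadratic, so its Hessian is the constant matrix H = [[-6, -4, -2], [-4, 4, -4], [-2, -4, 6]].
Leading principal minors: -6, -40, -224.
Neither pattern holds ⇒ H is indefinite ⇒ neither convex nor concave.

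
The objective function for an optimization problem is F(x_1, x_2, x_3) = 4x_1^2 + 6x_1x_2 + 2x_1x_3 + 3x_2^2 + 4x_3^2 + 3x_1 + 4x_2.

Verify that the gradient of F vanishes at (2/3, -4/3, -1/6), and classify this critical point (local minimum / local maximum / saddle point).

∇F = (8x_1 + 6x_2 + 2x_3 + 3, 6x_1 + 6x_2 + 4, 2x_1 + 8x_3); substituting (2/3, -4/3, -1/6) gives ∇F = (0, 0, 0), so (2/3, -4/3, -1/6) is indeed a critical point.
The Hessian is constant: H = [[8, 6, 2], [6, 6, 0], [2, 0, 8]].
Leading principal minors: Δ₁ = 8, Δ₂ = 12, Δ₃ = 72.
All leading minors are positive, so H is positive definite: a local minimum.

local minimum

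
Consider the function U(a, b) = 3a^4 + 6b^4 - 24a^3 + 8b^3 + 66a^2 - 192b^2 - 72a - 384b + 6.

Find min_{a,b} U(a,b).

-2581

U(a,b) separates as P(a) + Q(b) + 6, so its minimum is min P + min Q + 6.
P'(a) = 12(a - 3)(a - 2)(a - 1) vanishes at a ∈ {1, 2, 3}; Q'(b) = 24(b - 4)(b + 1)(b + 4) vanishes at b ∈ {-4, -1, 4}.
Local minima of P (where P''>0): P(1)=-27, P(3)=-27. Local minima of Q: Q(-4)=-512, Q(4)=-2560.
So the global minimum of U is P(1) + Q(4) + 6 = -27 − 2560 + 6 = -2581, attained at (1, 4).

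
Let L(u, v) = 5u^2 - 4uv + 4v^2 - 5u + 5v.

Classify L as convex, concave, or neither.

L is quadratic, so its Hessian is the constant matrix H = [[10, -4], [-4, 8]].
det(H) = 64, tr(H) = 18.
det(H) > 0 and tr(H) > 0, so H is positive definite everywhere: convex.

convex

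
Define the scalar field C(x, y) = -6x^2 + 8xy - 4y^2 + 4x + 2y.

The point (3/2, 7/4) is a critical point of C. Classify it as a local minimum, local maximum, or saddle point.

local maximum

The Hessian of C is constant: H = [[-12, 8], [8, -8]].
det(H) = (-12)·(-8) − 8² = 32.
det(H) > 0 and tr(H) = -20 < 0, so H is negative definite and the point is a local maximum.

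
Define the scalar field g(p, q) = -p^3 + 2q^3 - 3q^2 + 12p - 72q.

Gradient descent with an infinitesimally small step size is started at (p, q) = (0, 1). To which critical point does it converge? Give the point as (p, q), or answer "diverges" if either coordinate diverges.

g is separable, so gradient descent decouples: p follows -∂g/∂p, q follows -∂g/∂q.
∂g/∂p = -3(p - 2)(p + 2); at p=0 this is 12, so p decreases.
∂g/∂q = 6(q - 4)(q + 3); at q=1 this is -72, so q increases.
p converges to its nearest critical value -2 (a local min of the p-part); q converges to 4. The iterate converges to (-2, 4).

(-2, 4)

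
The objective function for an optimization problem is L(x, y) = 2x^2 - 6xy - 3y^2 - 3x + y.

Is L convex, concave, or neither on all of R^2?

L is quadratic, so its Hessian is the constant matrix H = [[4, -6], [-6, -6]].
det(H) = -60, tr(H) = -2.
det(H) < 0, so H is indefinite: neither convex nor concave.

neither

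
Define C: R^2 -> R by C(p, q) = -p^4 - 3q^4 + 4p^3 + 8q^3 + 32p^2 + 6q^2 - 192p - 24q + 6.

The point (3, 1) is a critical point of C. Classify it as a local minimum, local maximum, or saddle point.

local minimum

The mixed partial ∂²C/∂p∂q is 0, so the Hessian at any point is diag(C_pp, C_qq) = diag(4(-3p^2 + 6p + 16), 12(-3q^2 + 4q + 1)).
At (3, 1): H = diag(28, 24).
Both eigenvalues are positive, so H is positive definite: a local minimum.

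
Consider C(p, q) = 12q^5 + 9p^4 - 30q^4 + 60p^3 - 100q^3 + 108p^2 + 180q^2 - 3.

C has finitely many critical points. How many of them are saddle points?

C separates as a function of p plus a function of q, so ∇C=0 decouples.
∂C/∂p = 36p(p + 2)(p + 3) = 0 at p ∈ {-3, -2, 0}; ∂C/∂q = 60q(q - 3)(q - 1)(q + 2) = 0 at q ∈ {-2, 0, 1, 3}.
The Hessian is diagonal: diag(C_pp, C_qq). Second derivatives: C_pp(-3)=108, C_pp(-2)=-72, C_pp(0)=216; C_qq(-2)=-1800, C_qq(0)=360, C_qq(1)=-360, C_qq(3)=1800.
Saddle points occur where the two diagonal entries have opposite signs: (-3, -2), (-3, 1), (-2, 0), (-2, 3), (0, -2), (0, 1). Count: 6.

6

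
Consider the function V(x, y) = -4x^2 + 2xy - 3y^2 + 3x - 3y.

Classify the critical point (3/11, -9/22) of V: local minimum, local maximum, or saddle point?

The Hessian of V is constant: H = [[-8, 2], [2, -6]].
det(H) = (-8)·(-6) − 2² = 44.
det(H) > 0 and tr(H) = -14 < 0, so H is negative definite and the point is a local maximum.

local maximum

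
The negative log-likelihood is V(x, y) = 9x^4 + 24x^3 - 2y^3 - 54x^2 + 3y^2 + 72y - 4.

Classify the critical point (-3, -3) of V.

The mixed partial ∂²V/∂x∂y is 0, so the Hessian at any point is diag(V_xx, V_yy) = diag(36(3x^2 + 4x - 3), 6(-2y + 1)).
At (-3, -3): H = diag(432, 42).
Both eigenvalues are positive, so H is positive definite: a local minimum.

local minimum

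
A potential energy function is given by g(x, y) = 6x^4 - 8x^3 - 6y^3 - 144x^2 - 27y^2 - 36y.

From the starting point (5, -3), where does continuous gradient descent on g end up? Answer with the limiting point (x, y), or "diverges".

g is separable, so gradient descent decouples: x follows -∂g/∂x, y follows -∂g/∂y.
∂g/∂x = 24x(x - 4)(x + 3); at x=5 this is 960, so x decreases.
∂g/∂y = -18(y + 1)(y + 2); at y=-3 this is -36, so y increases.
x converges to its nearest critical value 4 (a local min of the x-part); y converges to -2. The iterate converges to (4, -2).

(4, -2)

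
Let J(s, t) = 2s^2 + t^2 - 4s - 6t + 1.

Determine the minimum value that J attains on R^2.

J(s,t) separates as P(s) + Q(t) + 1, so its minimum is min P + min Q + 1.
P'(s) = 4s - 4 vanishes at s ∈ {1}; Q'(t) = 2(t - 3) vanishes at t ∈ {3}.
Local minima of P (where P''>0): P(1)=-2. Local minima of Q: Q(3)=-9.
So the global minimum of J is P(1) + Q(3) + 1 = -2 − 9 + 1 = -10, attained at (1, 3).

-10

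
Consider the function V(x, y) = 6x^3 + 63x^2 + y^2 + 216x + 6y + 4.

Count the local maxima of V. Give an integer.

0

V separates as a function of x plus a function of y, so ∇V=0 decouples.
∂V/∂x = 18(x + 3)(x + 4) = 0 at x ∈ {-4, -3}; ∂V/∂y = 2(y + 3) = 0 at y ∈ {-3}.
The Hessian is diagonal: diag(V_xx, V_yy). Second derivatives: V_xx(-4)=-18, V_xx(-3)=18; V_yy(-3)=2.
Local maxima occur where both diagonal entries negative: none. Count: 0.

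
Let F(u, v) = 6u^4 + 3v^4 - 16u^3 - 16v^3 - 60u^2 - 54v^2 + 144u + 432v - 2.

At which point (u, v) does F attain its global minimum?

(-2, -3)

F(u,v) separates as P(u) + Q(v) − 2, so its minimum is min P + min Q − 2.
P'(u) = 24(u - 3)(u - 1)(u + 2) vanishes at u ∈ {-2, 1, 3}; Q'(v) = 12(v - 4)(v - 3)(v + 3) vanishes at v ∈ {-3, 3, 4}.
Local minima of P (where P''>0): P(-2)=-304, P(3)=-54. Local minima of Q: Q(-3)=-1107, Q(4)=608.
So the global minimum of F is P(-2) + Q(-3) − 2 = -304 − 1107 − 2 = -1413, attained at (-2, -3).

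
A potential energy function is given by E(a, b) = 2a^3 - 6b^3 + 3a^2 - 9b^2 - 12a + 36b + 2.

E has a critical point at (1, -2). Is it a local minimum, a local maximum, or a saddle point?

local minimum

The mixed partial ∂²E/∂a∂b is 0, so the Hessian at any point is diag(E_aa, E_bb) = diag(6(2a + 1), -18(2b + 1)).
At (1, -2): H = diag(18, 54).
Both eigenvalues are positive, so H is positive definite: a local minimum.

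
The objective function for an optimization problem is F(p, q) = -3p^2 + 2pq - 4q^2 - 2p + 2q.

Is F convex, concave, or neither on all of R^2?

F is quadratic, so its Hessian is the constant matrix H = [[-6, 2], [2, -8]].
det(H) = 44, tr(H) = -14.
det(H) > 0 and tr(H) < 0, so H is negative definite everywhere: concave.

concave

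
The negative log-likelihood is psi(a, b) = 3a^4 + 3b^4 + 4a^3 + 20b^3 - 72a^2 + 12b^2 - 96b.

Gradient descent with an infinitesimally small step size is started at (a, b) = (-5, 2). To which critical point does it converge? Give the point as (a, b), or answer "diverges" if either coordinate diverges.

(-4, 1)

psi is separable, so gradient descent decouples: a follows -∂psi/∂a, b follows -∂psi/∂b.
∂psi/∂a = 12a(a - 3)(a + 4); at a=-5 this is -480, so a increases.
∂psi/∂b = 12(b - 1)(b + 2)(b + 4); at b=2 this is 288, so b decreases.
a converges to its nearest critical value -4 (a local min of the a-part); b converges to 1. The iterate converges to (-4, 1).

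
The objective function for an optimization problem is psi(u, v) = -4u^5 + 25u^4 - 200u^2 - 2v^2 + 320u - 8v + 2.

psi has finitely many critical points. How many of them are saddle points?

psi separates as a function of u plus a function of v, so ∇psi=0 decouples.
∂psi/∂u = -20(u - 4)(u - 2)(u - 1)(u + 2) = 0 at u ∈ {-2, 1, 2, 4}; ∂psi/∂v = -4(v + 2) = 0 at v ∈ {-2}.
The Hessian is diagonal: diag(psi_uu, psi_vv). Second derivatives: psi_uu(-2)=1440, psi_uu(1)=-180, psi_uu(2)=160, psi_uu(4)=-720; psi_vv(-2)=-4.
Saddle points occur where the two diagonal entries have opposite signs: (-2, -2), (2, -2). Count: 2.

2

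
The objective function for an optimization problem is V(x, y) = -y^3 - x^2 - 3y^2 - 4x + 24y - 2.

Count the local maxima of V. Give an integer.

1

V separates as a function of x plus a function of y, so ∇V=0 decouples.
∂V/∂x = -2(x + 2) = 0 at x ∈ {-2}; ∂V/∂y = -3(y - 2)(y + 4) = 0 at y ∈ {-4, 2}.
The Hessian is diagonal: diag(V_xx, V_yy). Second derivatives: V_xx(-2)=-2; V_yy(-4)=18, V_yy(2)=-18.
Local maxima occur where both diagonal entries negative: (-2, 2). Count: 1.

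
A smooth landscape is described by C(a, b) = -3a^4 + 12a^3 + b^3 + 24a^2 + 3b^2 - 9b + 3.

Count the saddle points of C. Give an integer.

3

C separates as a function of a plus a function of b, so ∇C=0 decouples.
∂C/∂a = -12a(a - 4)(a + 1) = 0 at a ∈ {-1, 0, 4}; ∂C/∂b = 3(b - 1)(b + 3) = 0 at b ∈ {-3, 1}.
The Hessian is diagonal: diag(C_aa, C_bb). Second derivatives: C_aa(-1)=-60, C_aa(0)=48, C_aa(4)=-240; C_bb(-3)=-12, C_bb(1)=12.
Saddle points occur where the two diagonal entries have opposite signs: (-1, 1), (0, -3), (4, 1). Count: 3.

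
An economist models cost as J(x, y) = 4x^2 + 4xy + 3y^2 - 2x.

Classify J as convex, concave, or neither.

convex

J is quadratic, so its Hessian is the constant matrix H = [[8, 4], [4, 6]].
det(H) = 32, tr(H) = 14.
det(H) > 0 and tr(H) > 0, so H is positive definite everywhere: convex.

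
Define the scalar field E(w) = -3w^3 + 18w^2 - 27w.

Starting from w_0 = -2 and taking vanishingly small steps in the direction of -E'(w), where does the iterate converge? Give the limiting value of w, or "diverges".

1

E'(w) = -9(w - 3)(w - 1), so E'(-2) = -135.
Gradient descent moves in the -E' direction, i.e. w is increasing.
The nearest critical point in that direction is w = 1, where E'' = 18 > 0 (a local minimum). The iterate converges there.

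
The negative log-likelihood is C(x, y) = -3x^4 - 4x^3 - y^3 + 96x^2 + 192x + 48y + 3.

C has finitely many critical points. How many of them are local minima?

1

C separates as a function of x plus a function of y, so ∇C=0 decouples.
∂C/∂x = -12(x - 4)(x + 1)(x + 4) = 0 at x ∈ {-4, -1, 4}; ∂C/∂y = -3(y - 4)(y + 4) = 0 at y ∈ {-4, 4}.
The Hessian is diagonal: diag(C_xx, C_yy). Second derivatives: C_xx(-4)=-288, C_xx(-1)=180, C_xx(4)=-480; C_yy(-4)=24, C_yy(4)=-24.
Local minima occur where both diagonal entries positive: (-1, -4). Count: 1.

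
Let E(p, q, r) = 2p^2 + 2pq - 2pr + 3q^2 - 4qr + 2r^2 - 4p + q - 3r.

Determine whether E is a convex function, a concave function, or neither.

convex

E is quadratic, so its Hessian is the constant matrix H = [[4, 2, -2], [2, 6, -4], [-2, -4, 4]].
Leading principal minors: 4, 20, 24.
All positive ⇒ H ≻ 0 ⇒ convex.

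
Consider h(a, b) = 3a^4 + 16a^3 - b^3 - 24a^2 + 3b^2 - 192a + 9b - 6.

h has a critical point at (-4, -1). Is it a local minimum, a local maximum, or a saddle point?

local minimum

The mixed partial ∂²h/∂a∂b is 0, so the Hessian at any point is diag(h_aa, h_bb) = diag(12(3a^2 + 8a - 4), 6(-b + 1)).
At (-4, -1): H = diag(144, 12).
Both eigenvalues are positive, so H is positive definite: a local minimum.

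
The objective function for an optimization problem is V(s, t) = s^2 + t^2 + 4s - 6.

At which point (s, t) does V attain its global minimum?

(-2, 0)

V(s,t) separates as P(s) + Q(t) − 6, so its minimum is min P + min Q − 6.
P'(s) = 2s + 4 vanishes at s ∈ {-2}; Q'(t) = 2t vanishes at t ∈ {0}.
Local minima of P (where P''>0): P(-2)=-4. Local minima of Q: Q(0)=0.
So the global minimum of V is P(-2) + Q(0) − 6 = -4 + 0 − 6 = -10, attained at (-2, 0).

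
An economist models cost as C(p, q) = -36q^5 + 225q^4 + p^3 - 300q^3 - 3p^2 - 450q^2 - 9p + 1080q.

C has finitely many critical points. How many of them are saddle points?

C separates as a function of p plus a function of q, so ∇C=0 decouples.
∂C/∂p = 3(p - 3)(p + 1) = 0 at p ∈ {-1, 3}; ∂C/∂q = -180(q - 3)(q - 2)(q - 1)(q + 1) = 0 at q ∈ {-1, 1, 2, 3}.
The Hessian is diagonal: diag(C_pp, C_qq). Second derivatives: C_pp(-1)=-12, C_pp(3)=12; C_qq(-1)=4320, C_qq(1)=-720, C_qq(2)=540, C_qq(3)=-1440.
Saddle points occur where the two diagonal entries have opposite signs: (-1, -1), (-1, 2), (3, 1), (3, 3). Count: 4.

4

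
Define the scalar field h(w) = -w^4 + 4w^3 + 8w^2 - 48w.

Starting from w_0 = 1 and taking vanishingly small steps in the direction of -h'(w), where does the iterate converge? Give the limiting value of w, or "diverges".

h'(w) = -4(w - 3)(w - 2)(w + 2), so h'(1) = -24.
Gradient descent moves in the -h' direction, i.e. w is increasing.
The nearest critical point in that direction is w = 2, where h'' = 16 > 0 (a local minimum). The iterate converges there.

2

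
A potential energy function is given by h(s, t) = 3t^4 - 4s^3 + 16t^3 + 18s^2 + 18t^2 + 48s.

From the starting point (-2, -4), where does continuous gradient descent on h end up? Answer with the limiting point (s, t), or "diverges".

h is separable, so gradient descent decouples: s follows -∂h/∂s, t follows -∂h/∂t.
∂h/∂s = -12(s - 4)(s + 1); at s=-2 this is -72, so s increases.
∂h/∂t = 12t(t + 1)(t + 3); at t=-4 this is -144, so t increases.
s converges to its nearest critical value -1 (a local min of the s-part); t converges to -3. The iterate converges to (-1, -3).

(-1, -3)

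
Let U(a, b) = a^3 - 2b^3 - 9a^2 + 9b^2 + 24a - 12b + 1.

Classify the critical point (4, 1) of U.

local minimum

The mixed partial ∂²U/∂a∂b is 0, so the Hessian at any point is diag(U_aa, U_bb) = diag(6(a - 3), 6(-2b + 3)).
At (4, 1): H = diag(6, 6).
Both eigenvalues are positive, so H is positive definite: a local minimum.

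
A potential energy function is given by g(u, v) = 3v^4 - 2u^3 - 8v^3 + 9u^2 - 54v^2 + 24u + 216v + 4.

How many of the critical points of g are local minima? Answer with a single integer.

2

g separates as a function of u plus a function of v, so ∇g=0 decouples.
∂g/∂u = -6(u - 4)(u + 1) = 0 at u ∈ {-1, 4}; ∂g/∂v = 12(v - 3)(v - 2)(v + 3) = 0 at v ∈ {-3, 2, 3}.
The Hessian is diagonal: diag(g_uu, g_vv). Second derivatives: g_uu(-1)=30, g_uu(4)=-30; g_vv(-3)=360, g_vv(2)=-60, g_vv(3)=72.
Local minima occur where both diagonal entries positive: (-1, -3), (-1, 3). Count: 2.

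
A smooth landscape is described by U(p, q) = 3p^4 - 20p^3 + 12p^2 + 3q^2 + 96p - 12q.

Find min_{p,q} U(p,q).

-73

U(p,q) separates as A(p) + B(q), so its minimum is min A + min B.
A'(p) = 12(p - 4)(p - 2)(p + 1) vanishes at p ∈ {-1, 2, 4}; B'(q) = 6q - 12 vanishes at q ∈ {2}.
Local minima of A (where A''>0): A(-1)=-61, A(4)=64. Local minima of B: B(2)=-12.
So the global minimum of U is A(-1) + B(2) = -61 − 12 = -73, attained at (-1, 2).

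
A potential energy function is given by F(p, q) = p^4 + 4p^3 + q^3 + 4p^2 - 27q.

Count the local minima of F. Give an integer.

2

F separates as a function of p plus a function of q, so ∇F=0 decouples.
∂F/∂p = 4p(p + 1)(p + 2) = 0 at p ∈ {-2, -1, 0}; ∂F/∂q = 3(q - 3)(q + 3) = 0 at q ∈ {-3, 3}.
The Hessian is diagonal: diag(F_pp, F_qq). Second derivatives: F_pp(-2)=8, F_pp(-1)=-4, F_pp(0)=8; F_qq(-3)=-18, F_qq(3)=18.
Local minima occur where both diagonal entries positive: (-2, 3), (0, 3). Count: 2.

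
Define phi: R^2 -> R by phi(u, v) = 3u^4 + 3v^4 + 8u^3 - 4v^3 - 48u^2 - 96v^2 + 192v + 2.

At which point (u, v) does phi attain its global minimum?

phi(u,v) separates as P(u) + Q(v) + 2, so its minimum is min P + min Q + 2.
P'(u) = 12u(u - 2)(u + 4) vanishes at u ∈ {-4, 0, 2}; Q'(v) = 12(v - 4)(v - 1)(v + 4) vanishes at v ∈ {-4, 1, 4}.
Local minima of P (where P''>0): P(-4)=-512, P(2)=-80. Local minima of Q: Q(-4)=-1280, Q(4)=-256.
So the global minimum of phi is P(-4) + Q(-4) + 2 = -512 − 1280 + 2 = -1790, attained at (-4, -4).

(-4, -4)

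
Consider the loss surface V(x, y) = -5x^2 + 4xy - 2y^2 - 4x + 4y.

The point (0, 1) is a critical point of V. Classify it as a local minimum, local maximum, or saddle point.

The Hessian of V is constant: H = [[-10, 4], [4, -4]].
det(H) = (-10)·(-4) − 4² = 24.
det(H) > 0 and tr(H) = -14 < 0, so H is negative definite and the point is a local maximum.

local maximum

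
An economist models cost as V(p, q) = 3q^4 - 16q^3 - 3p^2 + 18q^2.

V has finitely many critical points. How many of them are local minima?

V separates as a function of p plus a function of q, so ∇V=0 decouples.
∂V/∂p = -6p = 0 at p ∈ {0}; ∂V/∂q = 12q(q - 3)(q - 1) = 0 at q ∈ {0, 1, 3}.
The Hessian is diagonal: diag(V_pp, V_qq). Second derivatives: V_pp(0)=-6; V_qq(0)=36, V_qq(1)=-24, V_qq(3)=72.
Local minima occur where both diagonal entries positive: none. Count: 0.

0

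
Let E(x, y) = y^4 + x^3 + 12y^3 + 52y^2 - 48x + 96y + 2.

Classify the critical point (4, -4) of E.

local minimum

The mixed partial ∂²E/∂x∂y is 0, so the Hessian at any point is diag(E_xx, E_yy) = diag(6x, 4(3y^2 + 18y + 26)).
At (4, -4): H = diag(24, 8).
Both eigenvalues are positive, so H is positive definite: a local minimum.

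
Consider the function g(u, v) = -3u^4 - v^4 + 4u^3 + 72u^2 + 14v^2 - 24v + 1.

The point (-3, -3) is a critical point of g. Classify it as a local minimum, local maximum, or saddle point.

The mixed partial ∂²g/∂u∂v is 0, so the Hessian at any point is diag(g_uu, g_vv) = diag(12(-3u^2 + 2u + 12), 4(-3v^2 + 7)).
At (-3, -3): H = diag(-252, -80).
Both eigenvalues are negative, so H is negative definite: a local maximum.

local maximum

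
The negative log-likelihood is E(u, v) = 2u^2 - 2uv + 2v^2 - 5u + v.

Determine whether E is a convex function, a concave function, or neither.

E is quadratic, so its Hessian is the constant matrix H = [[4, -2], [-2, 4]].
det(H) = 12, tr(H) = 8.
det(H) > 0 and tr(H) > 0, so H is positive definite everywhere: convex.

convex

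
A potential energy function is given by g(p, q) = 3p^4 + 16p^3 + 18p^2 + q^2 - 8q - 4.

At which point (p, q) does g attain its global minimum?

(-3, 4)

g(p,q) separates as A(p) + B(q) − 4, so its minimum is min A + min B − 4.
A'(p) = 12p(p + 1)(p + 3) vanishes at p ∈ {-3, -1, 0}; B'(q) = 2q - 8 vanishes at q ∈ {4}.
Local minima of A (where A''>0): A(-3)=-27, A(0)=0. Local minima of B: B(4)=-16.
So the global minimum of g is A(-3) + B(4) − 4 = -27 − 16 − 4 = -47, attained at (-3, 4).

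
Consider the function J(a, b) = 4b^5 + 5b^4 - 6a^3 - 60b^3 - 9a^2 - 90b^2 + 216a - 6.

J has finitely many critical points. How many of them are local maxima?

2

J separates as a function of a plus a function of b, so ∇J=0 decouples.
∂J/∂a = -18(a - 3)(a + 4) = 0 at a ∈ {-4, 3}; ∂J/∂b = 20b(b - 3)(b + 1)(b + 3) = 0 at b ∈ {-3, -1, 0, 3}.
The Hessian is diagonal: diag(J_aa, J_bb). Second derivatives: J_aa(-4)=126, J_aa(3)=-126; J_bb(-3)=-720, J_bb(-1)=160, J_bb(0)=-180, J_bb(3)=1440.
Local maxima occur where both diagonal entries negative: (3, -3), (3, 0). Count: 2.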